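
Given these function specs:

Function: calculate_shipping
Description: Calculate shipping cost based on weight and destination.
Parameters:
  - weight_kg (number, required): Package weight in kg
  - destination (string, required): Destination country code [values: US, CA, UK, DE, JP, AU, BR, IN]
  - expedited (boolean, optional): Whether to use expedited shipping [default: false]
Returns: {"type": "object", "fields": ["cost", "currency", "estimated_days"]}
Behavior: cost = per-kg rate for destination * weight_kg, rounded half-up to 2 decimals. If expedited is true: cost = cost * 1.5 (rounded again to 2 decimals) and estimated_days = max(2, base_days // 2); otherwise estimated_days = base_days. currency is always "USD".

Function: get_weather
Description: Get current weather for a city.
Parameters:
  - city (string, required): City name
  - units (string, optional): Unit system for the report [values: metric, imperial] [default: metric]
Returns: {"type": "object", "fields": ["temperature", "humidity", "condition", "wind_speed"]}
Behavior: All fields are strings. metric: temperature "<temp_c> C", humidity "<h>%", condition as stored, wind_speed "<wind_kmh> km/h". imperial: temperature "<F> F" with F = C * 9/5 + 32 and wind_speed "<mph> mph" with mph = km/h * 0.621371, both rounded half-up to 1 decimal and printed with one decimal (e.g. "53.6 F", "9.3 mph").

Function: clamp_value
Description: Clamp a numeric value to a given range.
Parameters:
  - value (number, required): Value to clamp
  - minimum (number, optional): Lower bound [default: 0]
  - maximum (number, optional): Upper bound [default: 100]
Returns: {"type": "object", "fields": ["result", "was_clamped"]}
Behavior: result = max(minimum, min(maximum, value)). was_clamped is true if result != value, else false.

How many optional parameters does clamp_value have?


Parameters of clamp_value: value (required), minimum (optional), maximum (optional)
Optional count:
2


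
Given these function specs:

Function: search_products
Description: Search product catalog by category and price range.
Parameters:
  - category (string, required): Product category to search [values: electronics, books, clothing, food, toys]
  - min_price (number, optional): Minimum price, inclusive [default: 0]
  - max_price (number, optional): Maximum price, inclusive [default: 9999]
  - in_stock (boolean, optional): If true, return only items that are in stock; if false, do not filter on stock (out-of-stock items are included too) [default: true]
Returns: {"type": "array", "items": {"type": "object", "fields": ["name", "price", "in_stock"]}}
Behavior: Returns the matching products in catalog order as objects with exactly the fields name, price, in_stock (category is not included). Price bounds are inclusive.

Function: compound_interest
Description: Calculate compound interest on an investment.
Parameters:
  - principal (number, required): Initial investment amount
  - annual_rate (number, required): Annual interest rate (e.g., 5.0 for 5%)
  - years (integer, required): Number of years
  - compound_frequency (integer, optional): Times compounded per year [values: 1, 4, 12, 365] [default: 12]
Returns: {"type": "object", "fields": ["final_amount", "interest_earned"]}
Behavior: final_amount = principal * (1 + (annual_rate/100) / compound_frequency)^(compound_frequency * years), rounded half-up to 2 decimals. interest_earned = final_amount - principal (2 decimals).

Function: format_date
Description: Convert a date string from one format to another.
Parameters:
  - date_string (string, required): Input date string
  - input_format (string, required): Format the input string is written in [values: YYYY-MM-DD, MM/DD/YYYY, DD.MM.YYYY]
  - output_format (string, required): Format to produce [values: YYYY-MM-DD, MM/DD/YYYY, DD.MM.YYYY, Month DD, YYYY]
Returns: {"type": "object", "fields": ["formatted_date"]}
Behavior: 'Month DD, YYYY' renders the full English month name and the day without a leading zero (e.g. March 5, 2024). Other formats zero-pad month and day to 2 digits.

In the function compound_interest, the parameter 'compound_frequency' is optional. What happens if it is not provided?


The compound_interest spec declares:
  - compound_frequency (integer, optional): Times compounded per year [values: 1, 4, 12, 365] [default: 12]
It defaults to 12


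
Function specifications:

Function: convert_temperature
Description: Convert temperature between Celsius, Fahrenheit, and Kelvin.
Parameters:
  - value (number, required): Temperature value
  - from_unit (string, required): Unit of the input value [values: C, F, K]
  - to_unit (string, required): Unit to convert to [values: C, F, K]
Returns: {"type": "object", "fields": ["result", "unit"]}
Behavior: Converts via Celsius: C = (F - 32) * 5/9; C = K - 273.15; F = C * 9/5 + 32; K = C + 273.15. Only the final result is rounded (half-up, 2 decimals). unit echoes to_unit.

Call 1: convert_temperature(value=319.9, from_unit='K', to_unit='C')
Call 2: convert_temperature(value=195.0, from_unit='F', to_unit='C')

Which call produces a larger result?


Call 1:
  To C: 319.9 - 273.15 = 46.75
  Target is C: 46.75
  Round to 2 decimals: 46.75
  -> 46.75 C
Call 2:
  To C: (195 - 32) * 5/9 = 90.555556
  Target is C: 90.555556
  Round to 2 decimals: 90.56
  -> 90.56 C
Call 2 (90.56 C)


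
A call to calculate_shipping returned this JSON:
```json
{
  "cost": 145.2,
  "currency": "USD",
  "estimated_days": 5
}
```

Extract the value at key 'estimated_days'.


5


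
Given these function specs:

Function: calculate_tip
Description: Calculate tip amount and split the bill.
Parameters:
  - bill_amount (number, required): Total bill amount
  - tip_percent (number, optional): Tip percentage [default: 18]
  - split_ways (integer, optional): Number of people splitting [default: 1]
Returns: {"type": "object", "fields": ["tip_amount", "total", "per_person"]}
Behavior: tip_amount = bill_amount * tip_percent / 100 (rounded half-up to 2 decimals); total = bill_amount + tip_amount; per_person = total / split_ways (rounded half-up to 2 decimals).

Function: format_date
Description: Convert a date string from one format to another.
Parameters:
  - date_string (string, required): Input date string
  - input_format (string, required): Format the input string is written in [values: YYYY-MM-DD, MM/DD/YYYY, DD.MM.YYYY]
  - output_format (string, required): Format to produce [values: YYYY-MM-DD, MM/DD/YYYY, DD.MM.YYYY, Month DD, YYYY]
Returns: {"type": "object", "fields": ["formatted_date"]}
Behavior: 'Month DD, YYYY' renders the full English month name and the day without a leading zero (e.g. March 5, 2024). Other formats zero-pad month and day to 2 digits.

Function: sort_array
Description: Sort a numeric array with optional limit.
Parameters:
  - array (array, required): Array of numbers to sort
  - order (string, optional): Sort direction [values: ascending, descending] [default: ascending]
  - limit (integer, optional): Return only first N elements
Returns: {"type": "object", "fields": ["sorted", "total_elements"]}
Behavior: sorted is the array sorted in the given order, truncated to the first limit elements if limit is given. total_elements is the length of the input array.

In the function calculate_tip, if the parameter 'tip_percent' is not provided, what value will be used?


The calculate_tip spec declares:
  - tip_percent (number, optional): Tip percentage [default: 18]
Default:
18


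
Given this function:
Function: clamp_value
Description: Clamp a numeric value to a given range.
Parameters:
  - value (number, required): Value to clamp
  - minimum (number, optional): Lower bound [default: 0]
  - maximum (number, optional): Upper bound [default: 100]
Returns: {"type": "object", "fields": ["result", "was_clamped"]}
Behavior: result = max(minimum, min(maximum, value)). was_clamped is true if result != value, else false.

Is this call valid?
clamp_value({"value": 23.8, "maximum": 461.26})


Checking all required parameters present and types match... All valid.
Valid


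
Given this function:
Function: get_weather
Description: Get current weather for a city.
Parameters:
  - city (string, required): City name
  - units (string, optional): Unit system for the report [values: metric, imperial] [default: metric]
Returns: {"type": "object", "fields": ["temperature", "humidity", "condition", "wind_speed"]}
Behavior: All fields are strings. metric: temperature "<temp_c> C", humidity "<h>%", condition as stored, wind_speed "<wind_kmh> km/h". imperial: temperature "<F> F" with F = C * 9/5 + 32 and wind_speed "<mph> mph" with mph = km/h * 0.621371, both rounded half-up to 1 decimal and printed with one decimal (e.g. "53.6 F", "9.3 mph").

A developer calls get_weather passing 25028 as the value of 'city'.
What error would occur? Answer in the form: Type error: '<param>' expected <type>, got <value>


Spec: 'city' is declared as string; 25028 is an integer.
Type error: 'city' expected string, got 25028


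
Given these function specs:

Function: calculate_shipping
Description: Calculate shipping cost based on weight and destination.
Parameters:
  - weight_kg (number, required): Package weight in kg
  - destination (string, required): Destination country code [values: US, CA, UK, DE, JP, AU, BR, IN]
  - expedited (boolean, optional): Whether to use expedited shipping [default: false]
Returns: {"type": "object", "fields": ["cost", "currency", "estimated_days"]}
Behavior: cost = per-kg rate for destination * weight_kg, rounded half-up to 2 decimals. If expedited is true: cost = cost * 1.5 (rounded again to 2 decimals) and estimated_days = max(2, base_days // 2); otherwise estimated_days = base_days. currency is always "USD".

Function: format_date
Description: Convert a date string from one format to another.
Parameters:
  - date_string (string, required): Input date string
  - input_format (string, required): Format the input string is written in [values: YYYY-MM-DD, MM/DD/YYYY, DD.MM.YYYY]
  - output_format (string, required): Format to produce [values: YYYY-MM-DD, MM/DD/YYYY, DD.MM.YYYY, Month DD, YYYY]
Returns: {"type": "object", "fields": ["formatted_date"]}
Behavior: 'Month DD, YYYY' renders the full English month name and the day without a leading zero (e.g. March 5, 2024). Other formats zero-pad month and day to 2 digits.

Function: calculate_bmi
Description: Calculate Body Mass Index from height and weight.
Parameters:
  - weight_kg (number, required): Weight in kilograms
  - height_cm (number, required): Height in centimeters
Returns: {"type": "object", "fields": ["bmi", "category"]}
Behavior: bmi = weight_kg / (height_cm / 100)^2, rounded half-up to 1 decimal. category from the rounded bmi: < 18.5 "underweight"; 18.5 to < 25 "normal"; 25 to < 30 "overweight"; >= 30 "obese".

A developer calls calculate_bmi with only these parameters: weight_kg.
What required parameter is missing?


Required parameters: weight_kg, height_cm
Provided: weight_kg
Missing: height_cm
height_cm


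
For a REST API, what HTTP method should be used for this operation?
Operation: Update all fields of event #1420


GET = read, POST = create, PUT = update/replace, DELETE = remove
This operation is an update/replace.
PUT


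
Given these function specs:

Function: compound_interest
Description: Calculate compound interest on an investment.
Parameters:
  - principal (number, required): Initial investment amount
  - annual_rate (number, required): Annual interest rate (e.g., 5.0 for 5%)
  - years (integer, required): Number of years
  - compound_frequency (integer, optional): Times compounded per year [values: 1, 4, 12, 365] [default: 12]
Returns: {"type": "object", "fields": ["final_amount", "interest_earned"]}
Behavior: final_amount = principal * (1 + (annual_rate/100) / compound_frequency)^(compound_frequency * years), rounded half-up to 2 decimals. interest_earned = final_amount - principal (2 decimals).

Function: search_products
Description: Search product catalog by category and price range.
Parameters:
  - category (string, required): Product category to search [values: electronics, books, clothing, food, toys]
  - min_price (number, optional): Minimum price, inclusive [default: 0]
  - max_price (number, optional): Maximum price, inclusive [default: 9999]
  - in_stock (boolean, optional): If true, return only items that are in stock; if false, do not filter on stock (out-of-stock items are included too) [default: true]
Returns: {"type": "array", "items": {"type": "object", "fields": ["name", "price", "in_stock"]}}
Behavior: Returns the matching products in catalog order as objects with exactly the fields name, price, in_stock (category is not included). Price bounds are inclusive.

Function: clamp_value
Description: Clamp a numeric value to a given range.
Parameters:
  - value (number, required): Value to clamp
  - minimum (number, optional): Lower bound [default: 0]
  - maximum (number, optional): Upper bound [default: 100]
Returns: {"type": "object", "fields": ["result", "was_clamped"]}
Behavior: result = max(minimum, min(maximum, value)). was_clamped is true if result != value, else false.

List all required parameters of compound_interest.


Parameters of compound_interest and their required/optional flag:
  principal: required
  annual_rate: required
  years: required
  compound_frequency: optional
annual_rate, principal, years


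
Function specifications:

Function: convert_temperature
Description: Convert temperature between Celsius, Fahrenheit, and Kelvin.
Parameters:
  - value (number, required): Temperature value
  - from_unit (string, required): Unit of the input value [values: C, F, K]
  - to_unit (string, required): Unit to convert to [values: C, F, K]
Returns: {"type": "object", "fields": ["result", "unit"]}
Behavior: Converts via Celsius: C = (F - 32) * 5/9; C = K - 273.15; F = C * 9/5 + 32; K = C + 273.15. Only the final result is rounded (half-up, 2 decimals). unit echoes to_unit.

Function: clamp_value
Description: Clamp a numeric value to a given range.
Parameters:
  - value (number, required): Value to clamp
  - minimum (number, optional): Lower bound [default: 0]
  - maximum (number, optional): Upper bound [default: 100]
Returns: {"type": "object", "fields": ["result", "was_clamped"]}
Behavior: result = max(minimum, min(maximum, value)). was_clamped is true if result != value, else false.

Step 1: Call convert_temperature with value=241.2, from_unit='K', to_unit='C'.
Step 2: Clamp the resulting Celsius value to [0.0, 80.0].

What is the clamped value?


Step 1: convert_temperature(value=241.2, from_unit=K, to_unit=C)
  To C: 241.2 - 273.15 = -31.95
  Target is C: -31.95
  Round to 2 decimals: -31.95
  -> result = -31.95 C
Step 2: clamp_value(value=-31.95, minimum=0.0, maximum=80.0)
  result = max(0.0, min(80.0, -31.95)) = max(0.0, -31.95) = 0.0
  was_clamped = (0.0 != -31.95) = true
  -> result = 0.0
0.0


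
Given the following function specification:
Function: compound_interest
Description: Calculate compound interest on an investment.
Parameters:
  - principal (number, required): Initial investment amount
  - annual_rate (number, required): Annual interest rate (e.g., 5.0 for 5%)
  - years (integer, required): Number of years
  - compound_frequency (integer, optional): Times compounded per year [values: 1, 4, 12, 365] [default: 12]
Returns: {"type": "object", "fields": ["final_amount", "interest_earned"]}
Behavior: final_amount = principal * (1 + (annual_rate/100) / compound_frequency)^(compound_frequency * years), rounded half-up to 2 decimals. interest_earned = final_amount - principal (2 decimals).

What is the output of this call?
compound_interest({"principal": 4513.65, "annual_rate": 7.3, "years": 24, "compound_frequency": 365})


rate per period = 7.3/100/365 = 0.0002 (keep full precision); periods = 365 * 24 = 8760
(1 + 0.0002)^8760 = 5.7651134
final_amount = 4513.65 * 5.7651134 = 26021.704082 -> 26021.70
interest_earned = 26021.70 - 4513.65 = 21508.05
Output:
{"final_amount": 26021.7, "interest_earned": 21508.05}


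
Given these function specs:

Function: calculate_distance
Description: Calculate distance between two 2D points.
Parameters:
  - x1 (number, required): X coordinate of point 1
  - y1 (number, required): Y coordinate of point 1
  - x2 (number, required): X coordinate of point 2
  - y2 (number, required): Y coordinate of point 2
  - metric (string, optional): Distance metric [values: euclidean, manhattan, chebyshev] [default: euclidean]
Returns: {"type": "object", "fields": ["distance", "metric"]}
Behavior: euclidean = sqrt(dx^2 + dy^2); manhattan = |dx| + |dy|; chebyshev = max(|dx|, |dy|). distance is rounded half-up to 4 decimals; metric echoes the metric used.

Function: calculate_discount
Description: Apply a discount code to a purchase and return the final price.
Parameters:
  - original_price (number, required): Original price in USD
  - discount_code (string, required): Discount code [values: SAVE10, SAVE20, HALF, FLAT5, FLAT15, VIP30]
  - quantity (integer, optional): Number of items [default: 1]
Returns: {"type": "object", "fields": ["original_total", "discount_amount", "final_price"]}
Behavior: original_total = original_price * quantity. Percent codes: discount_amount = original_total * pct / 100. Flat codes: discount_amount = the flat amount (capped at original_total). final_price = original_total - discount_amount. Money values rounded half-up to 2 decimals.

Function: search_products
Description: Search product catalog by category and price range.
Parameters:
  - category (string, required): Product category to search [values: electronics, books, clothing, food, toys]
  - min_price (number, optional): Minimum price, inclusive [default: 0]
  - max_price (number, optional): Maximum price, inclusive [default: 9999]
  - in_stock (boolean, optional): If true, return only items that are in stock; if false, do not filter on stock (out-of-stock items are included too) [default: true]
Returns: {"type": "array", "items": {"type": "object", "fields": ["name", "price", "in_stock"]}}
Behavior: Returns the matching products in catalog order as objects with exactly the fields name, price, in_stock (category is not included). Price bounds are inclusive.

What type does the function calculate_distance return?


The calculate_distance spec declares Returns: {"type": "object", "fields": ["distance", "metric"]}
Type:
object


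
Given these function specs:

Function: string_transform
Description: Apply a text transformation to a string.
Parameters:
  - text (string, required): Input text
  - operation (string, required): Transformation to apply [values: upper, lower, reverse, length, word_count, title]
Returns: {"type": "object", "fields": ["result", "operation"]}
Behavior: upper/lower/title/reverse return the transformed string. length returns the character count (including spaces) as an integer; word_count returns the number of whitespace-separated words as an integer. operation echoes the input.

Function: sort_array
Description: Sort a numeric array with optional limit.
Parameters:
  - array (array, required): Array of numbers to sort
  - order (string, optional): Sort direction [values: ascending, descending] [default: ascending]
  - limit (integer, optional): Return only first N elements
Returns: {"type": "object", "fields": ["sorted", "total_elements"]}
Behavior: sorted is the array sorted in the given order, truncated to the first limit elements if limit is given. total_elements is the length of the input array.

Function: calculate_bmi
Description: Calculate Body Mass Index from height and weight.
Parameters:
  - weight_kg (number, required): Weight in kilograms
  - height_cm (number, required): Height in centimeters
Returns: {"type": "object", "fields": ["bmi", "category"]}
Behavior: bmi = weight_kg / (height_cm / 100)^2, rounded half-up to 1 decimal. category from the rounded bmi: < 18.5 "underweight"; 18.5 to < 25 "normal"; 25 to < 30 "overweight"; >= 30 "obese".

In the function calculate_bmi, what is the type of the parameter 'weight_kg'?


The calculate_bmi spec declares:
  - weight_kg (number, required): Weight in kilograms
Type:
number


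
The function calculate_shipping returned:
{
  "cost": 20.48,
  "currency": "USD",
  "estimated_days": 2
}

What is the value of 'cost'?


20.48


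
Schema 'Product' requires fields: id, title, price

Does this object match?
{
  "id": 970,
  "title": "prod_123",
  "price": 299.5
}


Checking required fields... All present.
Valid - all required fields present


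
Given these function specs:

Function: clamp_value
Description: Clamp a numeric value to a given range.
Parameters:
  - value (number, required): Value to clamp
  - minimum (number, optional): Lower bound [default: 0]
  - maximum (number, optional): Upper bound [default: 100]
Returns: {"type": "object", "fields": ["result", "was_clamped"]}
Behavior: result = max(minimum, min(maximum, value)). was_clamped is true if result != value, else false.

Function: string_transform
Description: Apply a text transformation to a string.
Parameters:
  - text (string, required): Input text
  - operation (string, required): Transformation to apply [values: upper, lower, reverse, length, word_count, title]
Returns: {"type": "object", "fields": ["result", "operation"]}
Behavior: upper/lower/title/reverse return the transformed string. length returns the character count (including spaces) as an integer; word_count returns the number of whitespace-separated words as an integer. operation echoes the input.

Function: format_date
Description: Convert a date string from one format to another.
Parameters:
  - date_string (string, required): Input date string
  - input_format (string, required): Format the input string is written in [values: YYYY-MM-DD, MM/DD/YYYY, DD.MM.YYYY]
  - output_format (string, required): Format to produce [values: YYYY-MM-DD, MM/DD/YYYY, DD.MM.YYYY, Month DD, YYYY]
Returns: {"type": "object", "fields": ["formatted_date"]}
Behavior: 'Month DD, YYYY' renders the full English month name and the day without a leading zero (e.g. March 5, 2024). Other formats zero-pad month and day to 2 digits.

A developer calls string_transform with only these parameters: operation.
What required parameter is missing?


Required parameters: text, operation
Provided: operation
Missing: text
text


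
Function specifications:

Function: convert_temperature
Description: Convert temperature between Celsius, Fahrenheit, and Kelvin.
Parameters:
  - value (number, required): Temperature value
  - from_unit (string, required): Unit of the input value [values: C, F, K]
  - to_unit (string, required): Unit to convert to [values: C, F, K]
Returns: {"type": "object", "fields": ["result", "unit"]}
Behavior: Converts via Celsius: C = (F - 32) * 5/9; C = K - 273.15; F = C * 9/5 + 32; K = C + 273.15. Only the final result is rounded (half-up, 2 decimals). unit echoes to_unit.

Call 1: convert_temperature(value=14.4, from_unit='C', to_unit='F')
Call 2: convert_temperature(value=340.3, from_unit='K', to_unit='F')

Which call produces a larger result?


Call 1:
  Input already in C: 14.4
  To F: 14.4 * 9/5 + 32 = 57.92
  Round to 2 decimals: 57.92
  -> 57.92 F
Call 2:
  To C: 340.3 - 273.15 = 67.15
  To F: 67.15 * 9/5 + 32 = 152.87
  Round to 2 decimals: 152.87
  -> 152.87 F
Call 2 (152.87 F)


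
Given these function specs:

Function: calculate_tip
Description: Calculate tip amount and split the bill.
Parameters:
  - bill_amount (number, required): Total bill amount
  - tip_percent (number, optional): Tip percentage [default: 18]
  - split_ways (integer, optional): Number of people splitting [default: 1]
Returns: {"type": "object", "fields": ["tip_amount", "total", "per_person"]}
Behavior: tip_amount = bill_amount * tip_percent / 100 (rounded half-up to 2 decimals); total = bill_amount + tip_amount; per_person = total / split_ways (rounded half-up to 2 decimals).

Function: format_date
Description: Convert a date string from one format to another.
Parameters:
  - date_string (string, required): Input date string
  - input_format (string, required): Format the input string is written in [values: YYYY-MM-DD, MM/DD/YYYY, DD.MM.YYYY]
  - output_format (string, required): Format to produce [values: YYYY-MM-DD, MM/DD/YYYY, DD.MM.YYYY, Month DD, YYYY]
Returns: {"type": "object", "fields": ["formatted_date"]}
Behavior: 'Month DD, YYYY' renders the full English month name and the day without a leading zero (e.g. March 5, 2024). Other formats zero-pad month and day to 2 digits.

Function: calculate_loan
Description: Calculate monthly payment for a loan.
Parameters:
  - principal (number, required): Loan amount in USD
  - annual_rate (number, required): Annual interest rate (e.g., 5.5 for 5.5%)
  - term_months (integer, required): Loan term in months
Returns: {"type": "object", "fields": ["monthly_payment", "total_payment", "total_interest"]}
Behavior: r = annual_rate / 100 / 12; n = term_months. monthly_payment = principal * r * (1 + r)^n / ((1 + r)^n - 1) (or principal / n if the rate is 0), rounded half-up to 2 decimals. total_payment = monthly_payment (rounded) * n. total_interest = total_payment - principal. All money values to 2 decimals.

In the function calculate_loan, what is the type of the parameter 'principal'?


The calculate_loan spec declares:
  - principal (number, required): Loan amount in USD
Type:
number


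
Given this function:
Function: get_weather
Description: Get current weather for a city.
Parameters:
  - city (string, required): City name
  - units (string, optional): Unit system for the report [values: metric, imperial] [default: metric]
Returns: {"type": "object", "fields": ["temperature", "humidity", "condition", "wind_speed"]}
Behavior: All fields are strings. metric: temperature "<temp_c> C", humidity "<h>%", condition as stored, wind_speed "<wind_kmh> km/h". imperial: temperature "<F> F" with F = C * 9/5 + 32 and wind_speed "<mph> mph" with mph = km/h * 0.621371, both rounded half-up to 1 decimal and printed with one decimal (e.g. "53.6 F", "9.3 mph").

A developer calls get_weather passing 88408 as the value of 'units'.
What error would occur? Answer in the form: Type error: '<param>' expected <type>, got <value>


Spec: 'units' is declared as string; 88408 is an integer.
Type error: 'units' expected string, got 88408


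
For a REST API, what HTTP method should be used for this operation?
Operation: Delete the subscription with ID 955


GET = read, POST = create, PUT = update/replace, DELETE = remove
This operation is a removal.
DELETE


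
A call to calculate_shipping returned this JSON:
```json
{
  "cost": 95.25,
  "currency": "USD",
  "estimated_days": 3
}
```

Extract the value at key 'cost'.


95.25


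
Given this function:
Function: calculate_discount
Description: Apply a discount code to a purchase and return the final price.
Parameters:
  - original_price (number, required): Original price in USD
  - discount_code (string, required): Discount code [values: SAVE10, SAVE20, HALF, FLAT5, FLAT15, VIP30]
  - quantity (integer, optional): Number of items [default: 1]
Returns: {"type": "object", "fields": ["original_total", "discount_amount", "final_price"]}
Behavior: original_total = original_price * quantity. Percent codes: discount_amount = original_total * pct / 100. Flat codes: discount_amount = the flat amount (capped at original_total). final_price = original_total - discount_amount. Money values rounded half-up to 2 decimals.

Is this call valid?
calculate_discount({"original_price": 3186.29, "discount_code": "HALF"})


Checking all required parameters present and types match... All valid.
Valid


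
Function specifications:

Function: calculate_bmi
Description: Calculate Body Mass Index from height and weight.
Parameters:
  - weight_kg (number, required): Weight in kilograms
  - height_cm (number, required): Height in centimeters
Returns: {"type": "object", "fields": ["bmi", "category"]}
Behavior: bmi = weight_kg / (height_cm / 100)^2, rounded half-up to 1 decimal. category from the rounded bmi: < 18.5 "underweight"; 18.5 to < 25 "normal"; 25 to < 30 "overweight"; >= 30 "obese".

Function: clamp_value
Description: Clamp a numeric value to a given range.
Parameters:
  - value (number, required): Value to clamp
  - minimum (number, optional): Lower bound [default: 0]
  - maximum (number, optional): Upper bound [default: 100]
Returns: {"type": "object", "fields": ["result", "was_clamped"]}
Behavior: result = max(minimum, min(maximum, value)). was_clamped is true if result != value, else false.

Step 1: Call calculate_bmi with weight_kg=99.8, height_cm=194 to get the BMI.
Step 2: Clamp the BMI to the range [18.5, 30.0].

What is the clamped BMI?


Step 1: calculate_bmi(weight_kg=99.8, height_cm=194)
  height_m = 194 / 100 = 1.94
  bmi = 99.8 / 1.94^2 = 99.8 / 3.7636 = 26.517164 -> 26.5
  25 <= 26.5 < 30 -> overweight
  -> bmi = 26.5
Step 2: clamp_value(value=26.5, minimum=18.5, maximum=30.0)
  result = max(18.5, min(30.0, 26.5)) = max(18.5, 26.5) = 26.5
  was_clamped = (26.5 != 26.5) = false
  -> result = 26.5
26.5


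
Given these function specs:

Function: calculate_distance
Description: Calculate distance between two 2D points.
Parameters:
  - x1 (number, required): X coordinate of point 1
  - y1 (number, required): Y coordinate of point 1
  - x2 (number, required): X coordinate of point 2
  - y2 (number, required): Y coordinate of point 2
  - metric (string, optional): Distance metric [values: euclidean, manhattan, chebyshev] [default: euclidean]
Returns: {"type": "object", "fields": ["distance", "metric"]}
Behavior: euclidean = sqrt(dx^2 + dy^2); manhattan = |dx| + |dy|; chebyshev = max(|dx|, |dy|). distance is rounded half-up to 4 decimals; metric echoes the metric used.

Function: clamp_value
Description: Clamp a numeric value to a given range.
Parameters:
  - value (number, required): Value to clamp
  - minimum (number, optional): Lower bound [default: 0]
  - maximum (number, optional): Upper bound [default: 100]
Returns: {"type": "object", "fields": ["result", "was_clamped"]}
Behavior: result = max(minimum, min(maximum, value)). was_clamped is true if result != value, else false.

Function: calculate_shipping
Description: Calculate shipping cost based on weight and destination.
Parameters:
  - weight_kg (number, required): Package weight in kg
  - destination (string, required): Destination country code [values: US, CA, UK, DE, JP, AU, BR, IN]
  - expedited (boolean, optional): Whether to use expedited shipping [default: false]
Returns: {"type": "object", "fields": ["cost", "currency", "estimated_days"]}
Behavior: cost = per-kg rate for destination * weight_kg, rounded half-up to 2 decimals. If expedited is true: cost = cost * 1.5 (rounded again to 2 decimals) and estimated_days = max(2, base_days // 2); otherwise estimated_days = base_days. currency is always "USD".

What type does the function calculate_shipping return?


The calculate_shipping spec declares Returns: {"type": "object", "fields": ["cost", "currency", "estimated_days"]}
Type:
object


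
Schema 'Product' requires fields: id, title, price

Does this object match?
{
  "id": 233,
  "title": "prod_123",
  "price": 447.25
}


Checking required fields... All present.
Valid - all required fields present


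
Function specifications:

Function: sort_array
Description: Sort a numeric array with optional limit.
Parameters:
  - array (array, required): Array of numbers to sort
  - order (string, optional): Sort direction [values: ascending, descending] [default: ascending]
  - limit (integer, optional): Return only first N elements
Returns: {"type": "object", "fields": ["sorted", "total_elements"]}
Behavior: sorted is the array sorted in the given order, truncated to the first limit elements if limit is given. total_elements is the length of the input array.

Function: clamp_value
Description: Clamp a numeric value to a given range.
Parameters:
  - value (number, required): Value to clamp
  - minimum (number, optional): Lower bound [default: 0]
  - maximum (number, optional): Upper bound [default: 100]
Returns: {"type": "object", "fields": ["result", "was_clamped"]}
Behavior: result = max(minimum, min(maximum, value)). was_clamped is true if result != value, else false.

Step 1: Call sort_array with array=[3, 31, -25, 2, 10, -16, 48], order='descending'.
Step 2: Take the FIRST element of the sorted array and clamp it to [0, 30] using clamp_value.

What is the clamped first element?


Step 1: sort_array(order=descending)
  sorted: [48, 31, 10, 3, 2, -16, -25]
  -> first element = 48
Step 2: clamp_value(value=48, minimum=0, maximum=30)
  result = max(0, min(30, 48)) = max(0, 30) = 30
  was_clamped = (30 != 48) = true
  -> result = 30
30


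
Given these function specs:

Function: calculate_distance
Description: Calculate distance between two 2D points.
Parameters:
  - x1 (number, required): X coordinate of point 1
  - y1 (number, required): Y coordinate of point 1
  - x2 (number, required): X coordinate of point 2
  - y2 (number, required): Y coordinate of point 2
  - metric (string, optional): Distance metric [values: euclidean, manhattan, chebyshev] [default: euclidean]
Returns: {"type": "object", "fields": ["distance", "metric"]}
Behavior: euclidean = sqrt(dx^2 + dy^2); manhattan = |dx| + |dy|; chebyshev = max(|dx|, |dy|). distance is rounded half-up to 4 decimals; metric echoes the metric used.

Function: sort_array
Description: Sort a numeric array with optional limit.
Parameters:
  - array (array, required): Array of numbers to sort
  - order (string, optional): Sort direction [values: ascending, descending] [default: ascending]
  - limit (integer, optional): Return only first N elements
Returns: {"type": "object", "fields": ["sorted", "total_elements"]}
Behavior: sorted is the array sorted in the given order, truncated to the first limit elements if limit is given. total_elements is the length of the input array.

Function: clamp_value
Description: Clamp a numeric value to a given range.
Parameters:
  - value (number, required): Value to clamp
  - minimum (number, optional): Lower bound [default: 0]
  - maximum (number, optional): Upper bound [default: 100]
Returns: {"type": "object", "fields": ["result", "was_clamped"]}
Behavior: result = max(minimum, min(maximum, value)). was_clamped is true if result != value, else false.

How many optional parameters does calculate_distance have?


Parameters of calculate_distance: x1 (required), y1 (required), x2 (required), y2 (required), metric (optional)
Optional count:
1


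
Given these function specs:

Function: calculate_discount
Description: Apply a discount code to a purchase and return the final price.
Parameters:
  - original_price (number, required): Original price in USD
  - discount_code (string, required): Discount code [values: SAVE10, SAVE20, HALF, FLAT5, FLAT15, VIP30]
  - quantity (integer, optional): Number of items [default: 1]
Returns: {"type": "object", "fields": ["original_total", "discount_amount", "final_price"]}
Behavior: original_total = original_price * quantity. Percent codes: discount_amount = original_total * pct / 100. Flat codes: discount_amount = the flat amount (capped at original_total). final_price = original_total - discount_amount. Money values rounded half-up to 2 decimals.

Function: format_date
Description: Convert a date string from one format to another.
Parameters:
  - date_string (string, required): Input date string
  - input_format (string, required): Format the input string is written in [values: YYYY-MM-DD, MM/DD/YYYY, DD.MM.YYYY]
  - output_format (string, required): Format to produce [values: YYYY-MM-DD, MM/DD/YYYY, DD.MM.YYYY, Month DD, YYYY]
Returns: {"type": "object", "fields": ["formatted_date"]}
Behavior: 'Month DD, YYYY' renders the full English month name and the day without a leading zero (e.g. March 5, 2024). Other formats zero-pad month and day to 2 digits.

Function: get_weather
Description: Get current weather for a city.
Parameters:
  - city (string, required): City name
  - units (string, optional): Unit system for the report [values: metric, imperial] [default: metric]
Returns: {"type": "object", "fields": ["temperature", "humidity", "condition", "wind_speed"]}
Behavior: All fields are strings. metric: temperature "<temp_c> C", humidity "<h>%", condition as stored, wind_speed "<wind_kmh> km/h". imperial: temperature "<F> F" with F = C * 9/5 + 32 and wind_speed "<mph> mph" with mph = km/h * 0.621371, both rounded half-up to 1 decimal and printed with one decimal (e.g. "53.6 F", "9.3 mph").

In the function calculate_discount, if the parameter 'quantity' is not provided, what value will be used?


The calculate_discount spec declares:
  - quantity (integer, optional): Number of items [default: 1]
Default:
1


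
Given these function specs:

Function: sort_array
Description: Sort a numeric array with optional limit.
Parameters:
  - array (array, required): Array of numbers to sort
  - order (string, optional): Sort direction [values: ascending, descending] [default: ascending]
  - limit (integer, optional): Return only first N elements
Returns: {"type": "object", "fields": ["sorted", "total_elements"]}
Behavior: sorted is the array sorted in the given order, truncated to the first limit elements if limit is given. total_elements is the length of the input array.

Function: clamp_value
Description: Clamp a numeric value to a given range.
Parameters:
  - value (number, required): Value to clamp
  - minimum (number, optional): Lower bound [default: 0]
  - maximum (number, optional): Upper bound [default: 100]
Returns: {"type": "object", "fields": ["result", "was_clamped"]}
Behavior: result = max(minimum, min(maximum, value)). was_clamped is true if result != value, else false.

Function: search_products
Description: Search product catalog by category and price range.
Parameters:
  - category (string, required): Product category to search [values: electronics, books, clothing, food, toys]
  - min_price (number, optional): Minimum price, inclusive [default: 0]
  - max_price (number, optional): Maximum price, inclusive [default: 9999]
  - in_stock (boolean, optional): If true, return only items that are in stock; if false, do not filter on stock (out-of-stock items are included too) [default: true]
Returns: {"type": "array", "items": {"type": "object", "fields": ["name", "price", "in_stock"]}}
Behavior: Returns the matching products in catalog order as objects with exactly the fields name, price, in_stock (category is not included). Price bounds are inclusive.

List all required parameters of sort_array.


Parameters of sort_array and their required/optional flag:
  array: required
  order: optional
  limit: optional
array


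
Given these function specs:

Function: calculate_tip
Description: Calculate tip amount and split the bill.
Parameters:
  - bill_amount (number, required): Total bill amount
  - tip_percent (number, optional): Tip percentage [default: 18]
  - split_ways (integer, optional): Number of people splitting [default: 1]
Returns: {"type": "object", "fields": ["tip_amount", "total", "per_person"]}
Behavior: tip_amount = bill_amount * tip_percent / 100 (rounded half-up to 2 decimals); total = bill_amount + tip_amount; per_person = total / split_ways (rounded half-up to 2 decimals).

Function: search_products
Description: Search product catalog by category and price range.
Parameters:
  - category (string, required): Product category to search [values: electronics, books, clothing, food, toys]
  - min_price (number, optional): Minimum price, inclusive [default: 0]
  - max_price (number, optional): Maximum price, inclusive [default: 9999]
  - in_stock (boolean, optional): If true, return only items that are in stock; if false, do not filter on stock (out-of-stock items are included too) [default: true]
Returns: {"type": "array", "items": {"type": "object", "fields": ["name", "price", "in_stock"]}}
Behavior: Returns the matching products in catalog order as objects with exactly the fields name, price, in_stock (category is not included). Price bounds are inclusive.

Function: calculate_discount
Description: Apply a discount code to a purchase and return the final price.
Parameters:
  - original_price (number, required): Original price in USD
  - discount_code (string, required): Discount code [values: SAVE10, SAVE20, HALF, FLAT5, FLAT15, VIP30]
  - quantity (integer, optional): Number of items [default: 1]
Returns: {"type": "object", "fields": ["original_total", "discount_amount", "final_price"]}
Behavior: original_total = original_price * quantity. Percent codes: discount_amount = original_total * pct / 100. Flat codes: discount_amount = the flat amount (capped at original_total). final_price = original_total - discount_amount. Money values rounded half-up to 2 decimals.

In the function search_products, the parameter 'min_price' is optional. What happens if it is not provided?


The search_products spec declares:
  - min_price (number, optional): Minimum price, inclusive [default: 0]
It defaults to 0
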